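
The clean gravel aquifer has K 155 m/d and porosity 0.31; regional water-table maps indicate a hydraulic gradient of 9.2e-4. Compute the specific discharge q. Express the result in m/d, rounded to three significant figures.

0.143 m/d

Darcy flux q = K·i = 155 × 9.2e-4 = 0.1426 m/d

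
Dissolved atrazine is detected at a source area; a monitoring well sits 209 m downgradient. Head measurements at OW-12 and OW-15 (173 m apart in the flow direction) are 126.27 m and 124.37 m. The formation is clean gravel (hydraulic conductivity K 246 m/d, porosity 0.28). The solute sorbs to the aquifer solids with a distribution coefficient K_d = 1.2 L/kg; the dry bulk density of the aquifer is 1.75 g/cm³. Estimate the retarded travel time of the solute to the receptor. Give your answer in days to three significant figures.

Hydraulic gradient i = (126.27 − 124.37) / 173 = 1.90 / 173 = 0.01098
Specific discharge q = 246 × 0.01098 = 2.702 m/d
Average linear velocity = 2.702 / 0.28 = 9.649 m/d
Retardation R = 1 + ρ_b·K_d/n = 1 + 1.75×1.2/0.28 = 8.500
Contaminant velocity v_c = v/R = 9.649/8.500 = 1.135 m/d
t = L/v_c = 209/1.135 = 184.1 d

184 days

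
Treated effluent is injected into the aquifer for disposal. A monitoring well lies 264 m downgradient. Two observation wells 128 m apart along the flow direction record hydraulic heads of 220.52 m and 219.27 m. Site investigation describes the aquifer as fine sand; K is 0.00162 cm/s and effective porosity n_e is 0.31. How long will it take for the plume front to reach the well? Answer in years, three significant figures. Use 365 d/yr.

Hydraulic gradient i = (220.52 − 219.27) / 128 = 1.25 / 128 = 0.009766
K = 0.00162 cm/s × 864 = 1.400 m/d
Darcy flux q = K·i = 1.400 × 0.009766 = 0.01367 m/d
Seepage velocity v = q / n = 0.01367 / 0.31 = 0.04409 m/d
t = L / v = 264 / 0.04409 = 5987 d
   = 5987 / 365 = 16.4 yr

16.4 years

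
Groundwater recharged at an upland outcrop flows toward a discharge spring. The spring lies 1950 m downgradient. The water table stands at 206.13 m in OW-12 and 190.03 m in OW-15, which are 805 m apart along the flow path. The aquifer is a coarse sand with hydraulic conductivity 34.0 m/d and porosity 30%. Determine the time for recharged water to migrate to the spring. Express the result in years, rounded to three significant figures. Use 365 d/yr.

2.36 years

Hydraulic gradient i = (206.13 − 190.03) / 805 = 16.10 / 805 = 0.02000
q = Ki = 34.0 × 0.02000 = 0.6800 m/d
Average linear velocity = 0.6800 / 0.30 = 2.267 m/d
t = L / v = 1950 / 2.267 = 860.3 d
   = 860.3 / 365 = 2.36 yr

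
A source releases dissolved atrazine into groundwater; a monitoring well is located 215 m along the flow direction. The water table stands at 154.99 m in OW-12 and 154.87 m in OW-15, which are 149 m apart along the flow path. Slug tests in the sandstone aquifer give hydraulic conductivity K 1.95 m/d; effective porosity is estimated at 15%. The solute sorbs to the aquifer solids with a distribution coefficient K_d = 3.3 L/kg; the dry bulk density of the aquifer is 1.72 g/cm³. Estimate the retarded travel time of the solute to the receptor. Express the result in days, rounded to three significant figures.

798000 days

Hydraulic gradient i = (154.99 − 154.87) / 149 = 0.12 / 149 = 8.054e-4
q = Ki = 1.95 × 8.054e-4 = 0.001570 m/d
Average linear velocity = 0.001570 / 0.15 = 0.01047 m/d
Retardation R = 1 + ρ_b·K_d/n = 1 + 1.72×3.3/0.15 = 38.84
Contaminant velocity v_c = v/R = 0.01047/38.84 = 2.696e-4 m/d
t = L/v_c = 215/2.696e-4 = 797600 d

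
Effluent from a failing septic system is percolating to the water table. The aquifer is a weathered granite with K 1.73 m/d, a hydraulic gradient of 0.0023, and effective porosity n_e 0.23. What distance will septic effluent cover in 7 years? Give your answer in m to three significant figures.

Darcy flux q = K·i = 1.73 × 0.0023 = 0.003979 m/d
v_s = q/n_e = 0.003979/0.23 = 0.01730 m/d
T = 7 yr × 365 = 2555 d
L = v × T = 0.01730 × 2555 = 44.20 m

44.2 m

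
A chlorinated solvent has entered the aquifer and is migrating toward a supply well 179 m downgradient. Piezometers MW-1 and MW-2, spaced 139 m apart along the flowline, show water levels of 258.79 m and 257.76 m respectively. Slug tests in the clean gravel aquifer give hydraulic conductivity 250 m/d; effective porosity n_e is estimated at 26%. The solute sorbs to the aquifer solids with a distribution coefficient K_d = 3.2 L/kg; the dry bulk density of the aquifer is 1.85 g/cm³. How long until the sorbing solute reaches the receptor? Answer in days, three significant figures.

597 days

Hydraulic gradient i = (258.79 − 257.76) / 139 = 1.03 / 139 = 0.007410
Specific discharge q = 250 × 0.007410 = 1.853 m/d
v_s = q/n_e = 1.853/0.26 = 7.125 m/d
Retardation R = 1 + ρ_b·K_d/n = 1 + 1.85×3.2/0.26 = 23.77
Contaminant velocity v_c = v/R = 7.125/23.77 = 0.2998 m/d
t = L/v_c = 179/0.2998 = 597.1 d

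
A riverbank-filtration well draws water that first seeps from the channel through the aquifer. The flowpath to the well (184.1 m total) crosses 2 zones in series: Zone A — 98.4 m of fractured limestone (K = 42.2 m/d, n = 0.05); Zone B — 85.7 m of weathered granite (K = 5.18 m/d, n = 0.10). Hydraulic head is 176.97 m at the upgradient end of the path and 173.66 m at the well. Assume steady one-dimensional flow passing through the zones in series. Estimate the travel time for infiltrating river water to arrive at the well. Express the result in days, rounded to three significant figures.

Total head drop ΔH = 176.97 − 173.66 = 3.31 m
Continuity: the same q passes through each zone, so ΔH = q·Σ(L_j/K_j) — the zones act as resistances in series.
Σ(L/K) = 98.4/42.2 + 85.7/5.18 = 2.332 + 16.54 = 18.88 d
q = ΔH / Σ(L/K) = 3.31 / 18.88 = 0.1754 m/d (same in every zone)
Zone A: v = q/n = 0.1754/0.05 = 3.507 m/d → t_A = 98.4/3.507 = 28.06 d
Zone B: v = q/n = 0.1754/0.10 = 1.754 m/d → t_B = 85.7/1.754 = 48.87 d
Total t = 28.06 + 48.87 = 76.93 d

76.9 days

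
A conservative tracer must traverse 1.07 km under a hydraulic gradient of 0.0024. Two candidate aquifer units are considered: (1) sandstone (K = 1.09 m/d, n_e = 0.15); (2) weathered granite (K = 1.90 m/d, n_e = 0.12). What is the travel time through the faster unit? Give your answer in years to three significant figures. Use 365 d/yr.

Unit 1 (sandstone): v = 1.09×0.0024/0.15 = 0.01744 m/d, t = 1070/0.01744 = 61350 d
Unit 2 (weathered granite): v = 1.90×0.0024/0.12 = 0.03800 m/d, t = 1070/0.03800 = 28160 d
Faster: 28160 d / 365 = 77.1 yr

77.1 years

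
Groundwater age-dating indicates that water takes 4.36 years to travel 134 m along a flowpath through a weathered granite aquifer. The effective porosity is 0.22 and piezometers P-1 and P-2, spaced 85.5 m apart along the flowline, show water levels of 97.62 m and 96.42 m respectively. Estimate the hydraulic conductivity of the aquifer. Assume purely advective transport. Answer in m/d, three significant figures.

Hydraulic gradient i = (97.62 − 96.42) / 85.5 = 1.20 / 85.5 = 0.01404
t = 4.36 years = 1591 d
v = L / t = 134 / 1591 = 0.08420 m/d
K = v · n / i = 0.08420 × 0.22 / 0.01404 = 1.32 m/d

1.32 m/d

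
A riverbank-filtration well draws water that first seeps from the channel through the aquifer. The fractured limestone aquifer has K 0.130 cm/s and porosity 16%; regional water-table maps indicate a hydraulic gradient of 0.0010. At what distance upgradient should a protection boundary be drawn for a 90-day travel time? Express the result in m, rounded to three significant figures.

K = 0.130 cm/s × 864 = 112.3 m/d
Specific discharge q = 112.3 × 0.0010 = 0.1123 m/d
v = Ki/n = 112.3·0.0010/0.16 = 0.7020 m/d
L = v × T = 0.7020 × 90 = 63.18 m

63.2 m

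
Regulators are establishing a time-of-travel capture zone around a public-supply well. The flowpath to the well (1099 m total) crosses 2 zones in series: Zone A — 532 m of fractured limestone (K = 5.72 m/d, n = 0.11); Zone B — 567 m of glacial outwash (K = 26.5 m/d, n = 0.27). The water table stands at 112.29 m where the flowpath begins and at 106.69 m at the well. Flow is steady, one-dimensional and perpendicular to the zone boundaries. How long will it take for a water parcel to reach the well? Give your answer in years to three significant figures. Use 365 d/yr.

11.8 years

Total head drop ΔH = 112.29 − 106.69 = 5.60 m
Steady 1-D flow in series ⇒ the Darcy flux q is identical in every zone and the zone head losses add (resistances L/K in series).
Σ(L/K) = 532/5.72 + 567/26.5 = 93.01 + 21.40 = 114.4 d
q = ΔH / Σ(L/K) = 5.60 / 114.4 = 0.04895 m/d (same in every zone)
Zone A: v = q/n = 0.04895/0.11 = 0.4450 m/d → t_A = 532/0.4450 = 1196 d
Zone B: v = q/n = 0.04895/0.27 = 0.1813 m/d → t_B = 567/0.1813 = 3127 d
Total t = 1196 + 3127 = 4323 d
   = 4323 / 365 = 11.8 yr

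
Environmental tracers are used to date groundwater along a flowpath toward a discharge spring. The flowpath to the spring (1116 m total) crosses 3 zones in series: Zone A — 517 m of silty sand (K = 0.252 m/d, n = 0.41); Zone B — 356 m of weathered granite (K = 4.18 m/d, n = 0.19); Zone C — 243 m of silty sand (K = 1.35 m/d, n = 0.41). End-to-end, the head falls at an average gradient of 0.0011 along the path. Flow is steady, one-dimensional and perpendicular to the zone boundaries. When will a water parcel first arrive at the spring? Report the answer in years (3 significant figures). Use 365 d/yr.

1960 years

For zones in series the flux q is common to all zones; the equivalent conductivity is the harmonic (thickness-weighted) mean, K_eq = L_total / Σ(L_j/K_j).
Σ(L/K) = 517/0.252 + 356/4.18 + 243/1.35 = 2052 + 85.17 + 180.0 = 2317 d
K_eq = L_total / Σ(L/K) = 1116 / 2317 = 0.4817 m/d
q = K_eq · i = 0.4817 × 0.0011 = 5.299e-4 m/d (same in every zone)
Zone A: v = q/n = 5.299e-4/0.41 = 0.001292 m/d → t_A = 517/0.001292 = 400000 d
Zone B: v = q/n = 5.299e-4/0.19 = 0.002789 m/d → t_B = 356/0.002789 = 127700 d
Zone C: v = q/n = 5.299e-4/0.41 = 0.001292 m/d → t_C = 243/0.001292 = 188000 d
Total t = 400000 + 127700 + 188000 = 715700 d
   = 715700 / 365 = 1960 yr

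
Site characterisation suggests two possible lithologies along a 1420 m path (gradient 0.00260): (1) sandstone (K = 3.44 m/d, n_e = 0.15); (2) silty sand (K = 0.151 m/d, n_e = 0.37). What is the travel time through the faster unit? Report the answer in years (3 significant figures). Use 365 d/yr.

65.2 years

Unit 1 (sandstone): v = 3.44×0.0026/0.15 = 0.05963 m/d, t = 1420/0.05963 = 23810 d
Unit 2 (silty sand): v = 0.151×0.0026/0.37 = 0.001061 m/d, t = 1420/0.001061 = 1.338e6 d
Faster: 23810 d / 365 = 65.2 yr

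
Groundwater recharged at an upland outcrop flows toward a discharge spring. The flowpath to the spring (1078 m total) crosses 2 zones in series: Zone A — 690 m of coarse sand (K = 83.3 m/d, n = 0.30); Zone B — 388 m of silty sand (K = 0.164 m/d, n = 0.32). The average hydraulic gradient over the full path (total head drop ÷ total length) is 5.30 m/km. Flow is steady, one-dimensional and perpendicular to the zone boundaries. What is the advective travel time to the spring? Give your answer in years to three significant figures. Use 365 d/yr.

377 years

Steady 1-D flow in series ⇒ the Darcy flux q is identical in every zone and the zone head losses add (resistances L/K in series).
Σ(L/K) = 690/83.3 + 388/0.164 = 8.283 + 2366 = 2374 d
K_eq = L_total / Σ(L/K) = 1078 / 2374 = 0.4541 m/d
q = K_eq · i = 0.4541 × 0.0053 = 0.002407 m/d (same in every zone)
Zone A: v = q/n = 0.002407/0.30 = 0.008022 m/d → t_A = 690/0.008022 = 86020 d
Zone B: v = q/n = 0.002407/0.32 = 0.007520 m/d → t_B = 388/0.007520 = 51590 d
Total t = 86020 + 51590 = 137600 d
   = 137600 / 365 = 377 yr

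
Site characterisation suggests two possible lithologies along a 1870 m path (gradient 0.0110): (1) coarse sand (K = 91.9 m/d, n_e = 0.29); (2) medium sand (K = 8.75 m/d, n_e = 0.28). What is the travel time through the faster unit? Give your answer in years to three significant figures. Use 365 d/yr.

1.47 years

Unit 1 (coarse sand): v = 91.9×0.011/0.29 = 3.486 m/d, t = 1870/3.486 = 536.5 d
Unit 2 (medium sand): v = 8.75×0.011/0.28 = 0.3437 m/d, t = 1870/0.3437 = 5440 d
Faster: 536.5 d / 365 = 1.47 yr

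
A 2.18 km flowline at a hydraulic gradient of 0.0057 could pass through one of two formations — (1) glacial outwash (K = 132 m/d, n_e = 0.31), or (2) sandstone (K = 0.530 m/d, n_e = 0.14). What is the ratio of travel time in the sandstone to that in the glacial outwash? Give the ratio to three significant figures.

112

Unit 1 (glacial outwash): v = 132×0.0057/0.31 = 2.427 m/d, t = 2180/2.427 = 898.2 d
Unit 2 (sandstone): v = 0.530×0.0057/0.14 = 0.02158 m/d, t = 2180/0.02158 = 101000 d
t(sandstone) / t(glacial outwash) = 101000/898.2 = 112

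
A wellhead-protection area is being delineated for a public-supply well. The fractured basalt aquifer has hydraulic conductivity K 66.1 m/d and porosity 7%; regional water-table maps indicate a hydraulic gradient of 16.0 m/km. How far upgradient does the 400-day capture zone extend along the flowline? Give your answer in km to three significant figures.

q = Ki = 66.1 × 0.016 = 1.058 m/d
Seepage velocity v = q / n = 1.058 / 0.07 = 15.11 m/d
L = v × T = 15.11 × 400 = 6043 m
   = 6.04 km

6.04 km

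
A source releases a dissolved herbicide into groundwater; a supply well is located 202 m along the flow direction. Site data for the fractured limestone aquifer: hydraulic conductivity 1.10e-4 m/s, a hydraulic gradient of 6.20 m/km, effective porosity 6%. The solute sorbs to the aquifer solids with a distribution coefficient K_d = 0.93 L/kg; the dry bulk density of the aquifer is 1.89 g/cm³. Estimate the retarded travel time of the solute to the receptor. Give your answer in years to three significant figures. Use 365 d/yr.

K = 1.10e-4 m/s × 86400 s/d = 9.504 m/d
Darcy flux q = K·i = 9.504 × 0.0062 = 0.05892 m/d
Average linear velocity = 0.05892 / 0.06 = 0.9821 m/d
Retardation R = 1 + ρ_b·K_d/n = 1 + 1.89×0.93/0.06 = 30.30
Contaminant velocity v_c = v/R = 0.9821/30.30 = 0.03242 m/d
t = L/v_c = 202/0.03242 = 6231 d
   = 6231/365 = 17.1 yr

17.1 years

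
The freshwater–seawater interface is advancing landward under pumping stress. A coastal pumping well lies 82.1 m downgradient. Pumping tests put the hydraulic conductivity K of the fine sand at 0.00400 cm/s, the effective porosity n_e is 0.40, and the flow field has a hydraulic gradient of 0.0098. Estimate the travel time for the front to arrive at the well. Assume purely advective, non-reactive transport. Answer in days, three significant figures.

K = 0.00400 cm/s × 864 = 3.456 m/d
Specific discharge q = 3.456 × 0.0098 = 0.03387 m/d
Seepage velocity v = q / n = 0.03387 / 0.40 = 0.08467 m/d
t = L / v = 82.1 / 0.08467 = 969.6 d

970 days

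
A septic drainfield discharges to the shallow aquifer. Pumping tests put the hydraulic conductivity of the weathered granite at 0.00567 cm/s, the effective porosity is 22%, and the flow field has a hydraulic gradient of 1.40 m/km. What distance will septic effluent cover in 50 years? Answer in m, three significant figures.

569 m

K = 0.00567 cm/s × 864 = 4.899 m/d
Darcy flux q = K·i = 4.899 × 0.0014 = 0.006858 m/d
Average linear velocity = 0.006858 / 0.22 = 0.03117 m/d
T = 50 yr × 365 = 18250 d
L = v × T = 0.03117 × 18250 = 568.9 m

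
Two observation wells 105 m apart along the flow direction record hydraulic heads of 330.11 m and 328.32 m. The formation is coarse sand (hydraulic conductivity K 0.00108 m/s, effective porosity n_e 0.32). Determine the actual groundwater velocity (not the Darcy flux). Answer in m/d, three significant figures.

Hydraulic gradient i = (330.11 − 328.32) / 105 = 1.79 / 105 = 0.01705
K = 0.00108 m/s × 86400 s/d = 93.31 m/d
q = Ki = 93.31 × 0.01705 = 1.591 m/d
Average linear velocity = 1.591 / 0.32 = 4.971 m/d

4.97 m/d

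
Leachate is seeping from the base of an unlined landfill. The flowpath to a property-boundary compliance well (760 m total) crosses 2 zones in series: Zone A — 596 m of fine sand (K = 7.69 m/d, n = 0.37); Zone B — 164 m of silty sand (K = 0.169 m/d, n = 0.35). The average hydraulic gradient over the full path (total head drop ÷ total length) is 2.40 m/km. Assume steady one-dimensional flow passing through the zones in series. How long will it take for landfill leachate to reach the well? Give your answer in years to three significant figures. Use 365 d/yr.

Steady 1-D flow in series ⇒ the Darcy flux q is identical in every zone and the zone head losses add (resistances L/K in series).
Σ(L/K) = 596/7.69 + 164/0.169 = 77.50 + 970.4 = 1048 d
K_eq = L_total / Σ(L/K) = 760 / 1048 = 0.7252 m/d
q = K_eq · i = 0.7252 × 0.0024 = 0.001741 m/d (same in every zone)
Zone A: v = q/n = 0.001741/0.37 = 0.004704 m/d → t_A = 596/0.004704 = 126700 d
Zone B: v = q/n = 0.001741/0.35 = 0.004973 m/d → t_B = 164/0.004973 = 32980 d
Total t = 126700 + 32980 = 159700 d
   = 159700 / 365 = 437 yr

437 years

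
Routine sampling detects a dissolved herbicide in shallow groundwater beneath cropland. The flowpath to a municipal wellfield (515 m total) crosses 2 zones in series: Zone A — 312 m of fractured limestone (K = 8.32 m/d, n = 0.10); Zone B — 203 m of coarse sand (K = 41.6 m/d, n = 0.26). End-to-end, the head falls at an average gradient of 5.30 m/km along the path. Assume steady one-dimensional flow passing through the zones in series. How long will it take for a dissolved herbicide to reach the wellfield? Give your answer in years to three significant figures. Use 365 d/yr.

3.57 years

Steady 1-D flow in series ⇒ the Darcy flux q is identical in every zone and the zone head losses add (resistances L/K in series).
Σ(L/K) = 312/8.32 + 203/41.6 = 37.50 + 4.880 = 42.38 d
K_eq = L_total / Σ(L/K) = 515 / 42.38 = 12.15 m/d
q = K_eq · i = 12.15 × 0.0053 = 0.06441 m/d (same in every zone)
Zone A: v = q/n = 0.06441/0.10 = 0.6441 m/d → t_A = 312/0.6441 = 484.4 d
Zone B: v = q/n = 0.06441/0.26 = 0.2477 m/d → t_B = 203/0.2477 = 819.5 d
Total t = 484.4 + 819.5 = 1304 d
   = 1304 / 365 = 3.57 yr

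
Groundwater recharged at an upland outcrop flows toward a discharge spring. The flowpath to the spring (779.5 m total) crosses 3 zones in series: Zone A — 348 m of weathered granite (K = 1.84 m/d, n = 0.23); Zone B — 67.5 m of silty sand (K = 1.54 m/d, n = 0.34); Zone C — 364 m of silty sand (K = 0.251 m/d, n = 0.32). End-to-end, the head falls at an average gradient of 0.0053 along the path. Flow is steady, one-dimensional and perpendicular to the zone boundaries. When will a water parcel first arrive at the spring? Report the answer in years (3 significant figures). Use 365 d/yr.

Continuity: the same q passes through each zone, so ΔH = q·Σ(L_j/K_j) — the zones act as resistances in series.
Σ(L/K) = 348/1.84 + 67.5/1.54 + 364/0.251 = 189.1 + 43.83 + 1450 = 1683 d
K_eq = L_total / Σ(L/K) = 779.5 / 1683 = 0.4631 m/d
q = K_eq · i = 0.4631 × 0.0053 = 0.002455 m/d (same in every zone)
Zone A: v = q/n = 0.002455/0.23 = 0.01067 m/d → t_A = 348/0.01067 = 32610 d
Zone B: v = q/n = 0.002455/0.34 = 0.007219 m/d → t_B = 67.5/0.007219 = 9350 d
Zone C: v = q/n = 0.002455/0.32 = 0.007670 m/d → t_C = 364/0.007670 = 47460 d
Total t = 32610 + 9350 + 47460 = 89410 d
   = 89410 / 365 = 245 yr

245 years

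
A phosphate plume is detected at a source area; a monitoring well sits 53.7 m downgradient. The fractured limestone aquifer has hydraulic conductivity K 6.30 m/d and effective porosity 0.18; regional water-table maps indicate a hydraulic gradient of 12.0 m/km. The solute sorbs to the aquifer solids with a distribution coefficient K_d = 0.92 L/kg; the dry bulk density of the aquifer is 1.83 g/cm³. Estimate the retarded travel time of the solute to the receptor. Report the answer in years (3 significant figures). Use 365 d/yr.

q = Ki = 6.30 × 0.012 = 0.07560 m/d
v = Ki/n = 6.30·0.012/0.18 = 0.4200 m/d
Retardation R = 1 + ρ_b·K_d/n = 1 + 1.83×0.92/0.18 = 10.35
Contaminant velocity v_c = v/R = 0.4200/10.35 = 0.04057 m/d
t = L/v_c = 53.7/0.04057 = 1324 d
   = 1324/365 = 3.63 yr

3.63 years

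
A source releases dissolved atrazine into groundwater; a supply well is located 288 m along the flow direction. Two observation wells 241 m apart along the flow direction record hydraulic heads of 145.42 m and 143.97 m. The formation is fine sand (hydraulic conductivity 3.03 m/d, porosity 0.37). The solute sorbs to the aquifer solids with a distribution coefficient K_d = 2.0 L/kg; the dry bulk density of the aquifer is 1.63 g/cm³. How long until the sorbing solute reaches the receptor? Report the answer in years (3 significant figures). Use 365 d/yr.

Hydraulic gradient i = (145.42 − 143.97) / 241 = 1.45 / 241 = 0.006017
Darcy flux q = K·i = 3.03 × 0.006017 = 0.01823 m/d
v_s = q/n_e = 0.01823/0.37 = 0.04927 m/d
Retardation R = 1 + ρ_b·K_d/n = 1 + 1.63×2.0/0.37 = 9.811
Contaminant velocity v_c = v/R = 0.04927/9.811 = 0.005022 m/d
t = L/v_c = 288/0.005022 = 57350 d
   = 57350/365 = 157 yr

157 years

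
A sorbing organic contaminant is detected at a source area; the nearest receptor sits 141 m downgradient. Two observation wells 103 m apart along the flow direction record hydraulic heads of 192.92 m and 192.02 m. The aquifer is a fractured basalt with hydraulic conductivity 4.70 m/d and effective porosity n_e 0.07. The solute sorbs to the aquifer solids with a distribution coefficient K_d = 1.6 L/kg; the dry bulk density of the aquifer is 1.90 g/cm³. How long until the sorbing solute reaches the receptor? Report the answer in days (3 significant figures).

Hydraulic gradient i = (192.92 − 192.02) / 103 = 0.90 / 103 = 0.008738
Specific discharge q = 4.70 × 0.008738 = 0.04107 m/d
Seepage velocity v = q / n = 0.04107 / 0.07 = 0.5867 m/d
Retardation R = 1 + ρ_b·K_d/n = 1 + 1.90×1.6/0.07 = 44.43
Contaminant velocity v_c = v/R = 0.5867/44.43 = 0.01321 m/d
t = L/v_c = 141/0.01321 = 10680 d

10700 days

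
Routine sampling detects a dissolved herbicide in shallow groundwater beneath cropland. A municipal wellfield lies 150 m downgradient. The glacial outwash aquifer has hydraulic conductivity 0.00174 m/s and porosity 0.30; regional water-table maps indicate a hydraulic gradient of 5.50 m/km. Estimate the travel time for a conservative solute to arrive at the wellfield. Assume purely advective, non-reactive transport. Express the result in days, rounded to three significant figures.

54.4 days

K = 0.00174 m/s × 86400 s/d = 150.3 m/d
q = Ki = 150.3 × 0.0055 = 0.8268 m/d
Average linear velocity = 0.8268 / 0.30 = 2.756 m/d
t = L / v = 150 / 2.756 = 54.42 d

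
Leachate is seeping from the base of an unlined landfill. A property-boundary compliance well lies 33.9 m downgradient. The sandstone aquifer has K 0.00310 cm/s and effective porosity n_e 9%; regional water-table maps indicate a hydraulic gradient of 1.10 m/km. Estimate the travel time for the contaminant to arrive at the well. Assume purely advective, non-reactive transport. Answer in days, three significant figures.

K = 0.00310 cm/s × 864 = 2.678 m/d
Darcy flux q = K·i = 2.678 × 0.0011 = 0.002946 m/d
v_s = q/n_e = 0.002946/0.09 = 0.03274 m/d
t = L / v = 33.9 / 0.03274 = 1036 d

1040 days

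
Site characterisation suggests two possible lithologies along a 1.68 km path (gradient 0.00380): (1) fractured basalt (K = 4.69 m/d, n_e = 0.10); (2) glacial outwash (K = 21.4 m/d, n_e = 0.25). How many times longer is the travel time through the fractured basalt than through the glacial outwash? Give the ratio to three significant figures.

1.83

Unit 1 (fractured basalt): v = 4.69×0.0038/0.10 = 0.1782 m/d, t = 1680/0.1782 = 9427 d
Unit 2 (glacial outwash): v = 21.4×0.0038/0.25 = 0.3253 m/d, t = 1680/0.3253 = 5165 d
t(fractured basalt) / t(glacial outwash) = 9427/5165 = 1.83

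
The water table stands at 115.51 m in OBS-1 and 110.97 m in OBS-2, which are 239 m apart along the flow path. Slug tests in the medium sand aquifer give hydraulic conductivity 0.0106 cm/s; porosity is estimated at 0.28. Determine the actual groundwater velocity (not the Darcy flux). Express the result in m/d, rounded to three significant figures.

Hydraulic gradient i = (115.51 − 110.97) / 239 = 4.54 / 239 = 0.01900
K = 0.0106 cm/s × 864 = 9.158 m/d
Darcy flux q = K·i = 9.158 × 0.01900 = 0.1740 m/d
Seepage velocity v = q / n = 0.1740 / 0.28 = 0.6213 m/d

0.621 m/d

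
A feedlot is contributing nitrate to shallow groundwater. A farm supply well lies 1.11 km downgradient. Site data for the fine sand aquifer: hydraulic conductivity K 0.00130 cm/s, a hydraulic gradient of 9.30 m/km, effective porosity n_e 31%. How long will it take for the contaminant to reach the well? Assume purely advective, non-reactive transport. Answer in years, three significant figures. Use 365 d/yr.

90.3 years

K = 0.00130 cm/s × 864 = 1.123 m/d
q = Ki = 1.123 × 0.0093 = 0.01045 m/d
Average linear velocity = 0.01045 / 0.31 = 0.03370 m/d
L = 1.11 km = 1110 m
t = L / v = 1110 / 0.03370 = 32940 d
   = 32940 / 365 = 90.3 yr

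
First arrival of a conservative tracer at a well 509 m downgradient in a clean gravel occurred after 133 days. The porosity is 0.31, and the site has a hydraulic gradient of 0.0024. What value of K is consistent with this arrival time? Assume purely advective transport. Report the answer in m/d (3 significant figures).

494 m/d

v = L / t = 509 / 133 = 3.827 m/d
K = v · n / i = 3.827 × 0.31 / 0.0024 = 494 m/d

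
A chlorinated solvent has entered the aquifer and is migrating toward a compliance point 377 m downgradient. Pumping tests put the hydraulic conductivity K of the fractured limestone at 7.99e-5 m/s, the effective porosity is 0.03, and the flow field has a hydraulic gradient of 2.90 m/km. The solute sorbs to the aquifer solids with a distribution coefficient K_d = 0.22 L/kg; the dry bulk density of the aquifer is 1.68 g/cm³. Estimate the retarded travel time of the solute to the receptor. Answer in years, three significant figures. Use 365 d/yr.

K = 7.99e-5 m/s × 86400 s/d = 6.903 m/d
Darcy flux q = K·i = 6.903 × 0.0029 = 0.02002 m/d
Seepage velocity v = q / n = 0.02002 / 0.03 = 0.6673 m/d
Retardation R = 1 + ρ_b·K_d/n = 1 + 1.68×0.22/0.03 = 13.32
Contaminant velocity v_c = v/R = 0.6673/13.32 = 0.05010 m/d
t = L/v_c = 377/0.05010 = 7525 d
   = 7525/365 = 20.6 yr

20.6 years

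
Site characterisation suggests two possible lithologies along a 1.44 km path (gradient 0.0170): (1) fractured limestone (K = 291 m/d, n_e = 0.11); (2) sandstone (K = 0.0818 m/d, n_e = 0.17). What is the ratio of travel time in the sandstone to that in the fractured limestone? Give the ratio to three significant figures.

5500

Unit 1 (fractured limestone): v = 291×0.017/0.11 = 44.97 m/d, t = 1440/44.97 = 32.02 d
Unit 2 (sandstone): v = 0.0818×0.017/0.17 = 0.008180 m/d, t = 1440/0.008180 = 176000 d
t(sandstone) / t(fractured limestone) = 176000/32.02 = 5500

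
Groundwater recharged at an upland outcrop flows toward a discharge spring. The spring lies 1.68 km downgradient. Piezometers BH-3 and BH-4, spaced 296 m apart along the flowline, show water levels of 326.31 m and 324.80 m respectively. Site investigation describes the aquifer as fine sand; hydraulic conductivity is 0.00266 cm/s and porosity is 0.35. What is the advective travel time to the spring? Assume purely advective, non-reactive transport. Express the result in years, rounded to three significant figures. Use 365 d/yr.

Hydraulic gradient i = (326.31 − 324.80) / 296 = 1.51 / 296 = 0.005101
K = 0.00266 cm/s × 864 = 2.298 m/d
Darcy flux q = K·i = 2.298 × 0.005101 = 0.01172 m/d
v_s = q/n_e = 0.01172/0.35 = 0.03350 m/d
L = 1.68 km = 1680 m
t = L / v = 1680 / 0.03350 = 50150 d
   = 50150 / 365 = 137 yr

137 years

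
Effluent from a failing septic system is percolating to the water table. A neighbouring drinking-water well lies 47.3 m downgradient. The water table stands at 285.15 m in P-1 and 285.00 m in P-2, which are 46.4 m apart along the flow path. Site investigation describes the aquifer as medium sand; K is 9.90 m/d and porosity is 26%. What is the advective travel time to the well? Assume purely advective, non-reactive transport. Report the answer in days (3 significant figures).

Hydraulic gradient i = (285.15 − 285.00) / 46.4 = 0.15 / 46.4 = 0.003233
q = Ki = 9.90 × 0.003233 = 0.03200 m/d
Seepage velocity v = q / n = 0.03200 / 0.26 = 0.1231 m/d
t = L / v = 47.3 / 0.1231 = 384.3 d

384 days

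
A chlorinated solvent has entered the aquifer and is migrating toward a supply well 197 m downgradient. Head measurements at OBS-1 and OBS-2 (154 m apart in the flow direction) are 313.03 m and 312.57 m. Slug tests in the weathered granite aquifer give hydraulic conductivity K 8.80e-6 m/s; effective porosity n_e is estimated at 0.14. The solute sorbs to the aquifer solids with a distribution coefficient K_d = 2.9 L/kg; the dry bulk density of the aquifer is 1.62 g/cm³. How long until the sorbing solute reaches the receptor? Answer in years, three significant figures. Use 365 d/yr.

Hydraulic gradient i = (313.03 − 312.57) / 154 = 0.46 / 154 = 0.002987
K = 8.80e-6 m/s × 86400 s/d = 0.7603 m/d
Darcy flux q = K·i = 0.7603 × 0.002987 = 0.002271 m/d
v_s = q/n_e = 0.002271/0.14 = 0.01622 m/d
Retardation R = 1 + ρ_b·K_d/n = 1 + 1.62×2.9/0.14 = 34.56
Contaminant velocity v_c = v/R = 0.01622/34.56 = 4.694e-4 m/d
t = L/v_c = 197/4.694e-4 = 419700 d
   = 419700/365 = 1150 yr

1150 years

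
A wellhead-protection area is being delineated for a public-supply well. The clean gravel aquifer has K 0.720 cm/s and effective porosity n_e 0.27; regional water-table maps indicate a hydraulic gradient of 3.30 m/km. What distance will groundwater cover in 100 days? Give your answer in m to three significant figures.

760 m

K = 0.720 cm/s × 864 = 622.1 m/d
Darcy flux q = K·i = 622.1 × 0.0033 = 2.053 m/d
Average linear velocity = 2.053 / 0.27 = 7.603 m/d
L = v × T = 7.603 × 100 = 760.3 m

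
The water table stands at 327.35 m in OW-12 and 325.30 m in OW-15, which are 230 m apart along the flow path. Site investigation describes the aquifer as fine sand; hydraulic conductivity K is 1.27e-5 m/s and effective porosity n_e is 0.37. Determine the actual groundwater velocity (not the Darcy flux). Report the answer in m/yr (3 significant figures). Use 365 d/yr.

Hydraulic gradient i = (327.35 − 325.30) / 230 = 2.05 / 230 = 0.008913
K = 1.27e-5 m/s × 86400 s/d = 1.097 m/d
Darcy flux q = K·i = 1.097 × 0.008913 = 0.009780 m/d
v_s = q/n_e = 0.009780/0.37 = 0.02643 m/d
   = 0.02643 × 365 = 9.65 m/yr

9.65 m/yr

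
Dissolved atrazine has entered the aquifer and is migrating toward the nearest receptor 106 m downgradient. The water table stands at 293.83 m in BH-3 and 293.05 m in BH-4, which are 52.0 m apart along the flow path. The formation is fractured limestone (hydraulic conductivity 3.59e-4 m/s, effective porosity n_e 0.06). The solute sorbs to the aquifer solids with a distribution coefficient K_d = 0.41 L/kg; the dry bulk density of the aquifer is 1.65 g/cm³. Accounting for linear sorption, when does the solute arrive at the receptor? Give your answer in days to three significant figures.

Hydraulic gradient i = (293.83 − 293.05) / 52.0 = 0.78 / 52.0 = 0.01500
K = 3.59e-4 m/s × 86400 s/d = 31.02 m/d
q = Ki = 31.02 × 0.01500 = 0.4653 m/d
v = Ki/n = 31.02·0.01500/0.06 = 7.754 m/d
Retardation R = 1 + ρ_b·K_d/n = 1 + 1.65×0.41/0.06 = 12.27
Contaminant velocity v_c = v/R = 7.754/12.27 = 0.6317 m/d
t = L/v_c = 106/0.6317 = 167.8 d

168 days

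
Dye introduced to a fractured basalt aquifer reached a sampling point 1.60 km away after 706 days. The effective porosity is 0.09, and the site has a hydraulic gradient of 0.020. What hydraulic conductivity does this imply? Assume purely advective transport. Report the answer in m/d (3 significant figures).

10.2 m/d

L = 1.60 km = 1600 m
v = L / t = 1600 / 706 = 2.266 m/d
K = v · n / i = 2.266 × 0.09 / 0.020 = 10.2 m/d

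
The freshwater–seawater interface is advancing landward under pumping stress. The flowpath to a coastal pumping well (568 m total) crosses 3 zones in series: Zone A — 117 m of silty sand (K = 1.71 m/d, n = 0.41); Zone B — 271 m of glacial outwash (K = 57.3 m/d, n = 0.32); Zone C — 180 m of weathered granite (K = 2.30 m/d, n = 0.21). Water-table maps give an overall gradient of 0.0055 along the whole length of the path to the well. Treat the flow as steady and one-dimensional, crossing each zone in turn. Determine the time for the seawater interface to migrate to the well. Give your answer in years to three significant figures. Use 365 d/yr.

22.9 years

For zones in series the flux q is common to all zones; the equivalent conductivity is the harmonic (thickness-weighted) mean, K_eq = L_total / Σ(L_j/K_j).
Σ(L/K) = 117/1.71 + 271/57.3 + 180/2.30 = 68.42 + 4.729 + 78.26 = 151.4 d
K_eq = L_total / Σ(L/K) = 568 / 151.4 = 3.751 m/d
q = K_eq · i = 3.751 × 0.0055 = 0.02063 m/d (same in every zone)
Zone A: v = q/n = 0.02063/0.41 = 0.05032 m/d → t_A = 117/0.05032 = 2325 d
Zone B: v = q/n = 0.02063/0.32 = 0.06448 m/d → t_B = 271/0.06448 = 4203 d
Zone C: v = q/n = 0.02063/0.21 = 0.09825 m/d → t_C = 180/0.09825 = 1832 d
Total t = 2325 + 4203 + 1832 = 8360 d
   = 8360 / 365 = 22.9 yr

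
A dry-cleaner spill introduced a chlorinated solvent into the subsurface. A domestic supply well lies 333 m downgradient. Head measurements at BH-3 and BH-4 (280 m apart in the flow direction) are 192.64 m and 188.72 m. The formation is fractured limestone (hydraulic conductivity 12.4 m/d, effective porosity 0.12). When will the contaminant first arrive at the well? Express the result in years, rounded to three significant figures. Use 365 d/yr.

0.631 years

Hydraulic gradient i = (192.64 − 188.72) / 280 = 3.92 / 280 = 0.01400
Specific discharge q = 12.4 × 0.01400 = 0.1736 m/d
v = Ki/n = 12.4·0.01400/0.12 = 1.447 m/d
t = L / v = 333 / 1.447 = 230.2 d
   = 230.2 / 365 = 0.631 yr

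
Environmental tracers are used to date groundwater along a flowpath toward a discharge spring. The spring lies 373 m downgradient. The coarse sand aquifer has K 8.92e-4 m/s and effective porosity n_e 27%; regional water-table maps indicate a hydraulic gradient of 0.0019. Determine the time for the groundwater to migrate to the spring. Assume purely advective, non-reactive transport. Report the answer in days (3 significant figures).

688 days

K = 8.92e-4 m/s × 86400 s/d = 77.07 m/d
Darcy flux q = K·i = 77.07 × 0.0019 = 0.1464 m/d
v_s = q/n_e = 0.1464/0.27 = 0.5423 m/d
t = L / v = 373 / 0.5423 = 687.8 d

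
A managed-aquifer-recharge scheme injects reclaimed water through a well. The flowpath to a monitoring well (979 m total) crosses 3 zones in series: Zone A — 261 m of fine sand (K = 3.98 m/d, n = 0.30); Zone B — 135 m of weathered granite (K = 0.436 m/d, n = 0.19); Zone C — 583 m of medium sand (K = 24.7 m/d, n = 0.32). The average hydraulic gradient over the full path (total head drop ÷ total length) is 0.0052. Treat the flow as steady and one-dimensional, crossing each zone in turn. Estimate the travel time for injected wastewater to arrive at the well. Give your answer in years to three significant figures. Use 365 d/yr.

Continuity: the same q passes through each zone, so ΔH = q·Σ(L_j/K_j) — the zones act as resistances in series.
Σ(L/K) = 261/3.98 + 135/0.436 + 583/24.7 = 65.58 + 309.6 + 23.60 = 398.8 d
K_eq = L_total / Σ(L/K) = 979 / 398.8 = 2.455 m/d
q = K_eq · i = 2.455 × 0.0052 = 0.01276 m/d (same in every zone)
Zone A: v = q/n = 0.01276/0.30 = 0.04255 m/d → t_A = 261/0.04255 = 6134 d
Zone B: v = q/n = 0.01276/0.19 = 0.06718 m/d → t_B = 135/0.06718 = 2009 d
Zone C: v = q/n = 0.01276/0.32 = 0.03989 m/d → t_C = 583/0.03989 = 14620 d
Total t = 6134 + 2009 + 14620 = 22760 d
   = 22760 / 365 = 62.4 yr

62.4 years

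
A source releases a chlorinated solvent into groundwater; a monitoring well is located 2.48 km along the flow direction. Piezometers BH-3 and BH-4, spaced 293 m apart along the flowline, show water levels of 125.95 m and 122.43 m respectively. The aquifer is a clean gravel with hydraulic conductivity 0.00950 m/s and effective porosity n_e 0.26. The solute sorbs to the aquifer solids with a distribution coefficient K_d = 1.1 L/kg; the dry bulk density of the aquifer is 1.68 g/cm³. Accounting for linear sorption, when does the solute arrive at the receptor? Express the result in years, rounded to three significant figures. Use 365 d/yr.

Hydraulic gradient i = (125.95 − 122.43) / 293 = 3.52 / 293 = 0.01201
K = 0.00950 m/s × 86400 s/d = 820.8 m/d
q = Ki = 820.8 × 0.01201 = 9.861 m/d
Seepage velocity v = q / n = 9.861 / 0.26 = 37.93 m/d
Retardation R = 1 + ρ_b·K_d/n = 1 + 1.68×1.1/0.26 = 8.108
Contaminant velocity v_c = v/R = 37.93/8.108 = 4.678 m/d
L = 2.48 km = 2480 m
t = L/v_c = 2480/4.678 = 530.2 d
   = 530.2/365 = 1.45 yr

1.45 years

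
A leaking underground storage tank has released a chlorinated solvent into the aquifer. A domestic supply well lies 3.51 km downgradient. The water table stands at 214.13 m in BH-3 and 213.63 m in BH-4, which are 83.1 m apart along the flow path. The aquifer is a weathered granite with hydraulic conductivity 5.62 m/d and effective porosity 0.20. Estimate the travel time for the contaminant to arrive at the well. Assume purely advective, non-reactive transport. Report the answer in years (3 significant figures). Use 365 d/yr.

Hydraulic gradient i = (214.13 − 213.63) / 83.1 = 0.50 / 83.1 = 0.006017
Darcy flux q = K·i = 5.62 × 0.006017 = 0.03381 m/d
v_s = q/n_e = 0.03381/0.20 = 0.1691 m/d
L = 3.51 km = 3510 m
t = L / v = 3510 / 0.1691 = 20760 d
   = 20760 / 365 = 56.9 yr

56.9 years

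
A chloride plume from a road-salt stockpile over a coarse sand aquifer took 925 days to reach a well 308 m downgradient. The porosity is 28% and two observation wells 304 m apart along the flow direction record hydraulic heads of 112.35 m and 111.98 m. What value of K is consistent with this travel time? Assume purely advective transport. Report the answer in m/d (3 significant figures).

Hydraulic gradient i = (112.35 − 111.98) / 304 = 0.37 / 304 = 0.001217
v = L / t = 308 / 925 = 0.3330 m/d
K = v · n / i = 0.3330 × 0.28 / 0.001217 = 76.6 m/d

76.6 m/d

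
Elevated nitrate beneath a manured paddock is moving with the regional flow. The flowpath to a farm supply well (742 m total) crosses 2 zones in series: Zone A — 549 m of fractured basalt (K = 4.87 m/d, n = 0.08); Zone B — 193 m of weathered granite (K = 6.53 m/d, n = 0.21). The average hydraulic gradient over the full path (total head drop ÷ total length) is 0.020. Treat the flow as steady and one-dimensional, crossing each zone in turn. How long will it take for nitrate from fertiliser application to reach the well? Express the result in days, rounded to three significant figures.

Continuity: the same q passes through each zone, so ΔH = q·Σ(L_j/K_j) — the zones act as resistances in series.
Σ(L/K) = 549/4.87 + 193/6.53 = 112.7 + 29.56 = 142.3 d
K_eq = L_total / Σ(L/K) = 742 / 142.3 = 5.215 m/d
q = K_eq · i = 5.215 × 0.020 = 0.1043 m/d (same in every zone)
Zone A: v = q/n = 0.1043/0.08 = 1.304 m/d → t_A = 549/1.304 = 421.1 d
Zone B: v = q/n = 0.1043/0.21 = 0.4966 m/d → t_B = 193/0.4966 = 388.6 d
Total t = 421.1 + 388.6 = 809.7 d

810 days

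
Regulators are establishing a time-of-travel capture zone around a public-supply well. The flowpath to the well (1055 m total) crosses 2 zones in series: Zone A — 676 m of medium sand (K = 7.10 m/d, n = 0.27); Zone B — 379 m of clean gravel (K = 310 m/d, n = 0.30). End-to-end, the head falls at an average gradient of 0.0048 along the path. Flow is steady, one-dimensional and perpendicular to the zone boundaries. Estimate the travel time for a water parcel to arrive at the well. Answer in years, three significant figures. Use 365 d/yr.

Continuity: the same q passes through each zone, so ΔH = q·Σ(L_j/K_j) — the zones act as resistances in series.
Σ(L/K) = 676/7.10 + 379/310 = 95.21 + 1.223 = 96.43 d
K_eq = L_total / Σ(L/K) = 1055 / 96.43 = 10.94 m/d
q = K_eq · i = 10.94 × 0.0048 = 0.05251 m/d (same in every zone)
Zone A: v = q/n = 0.05251/0.27 = 0.1945 m/d → t_A = 676/0.1945 = 3476 d
Zone B: v = q/n = 0.05251/0.30 = 0.1750 m/d → t_B = 379/0.1750 = 2165 d
Total t = 3476 + 2165 = 5641 d
   = 5641 / 365 = 15.5 yr

15.5 years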